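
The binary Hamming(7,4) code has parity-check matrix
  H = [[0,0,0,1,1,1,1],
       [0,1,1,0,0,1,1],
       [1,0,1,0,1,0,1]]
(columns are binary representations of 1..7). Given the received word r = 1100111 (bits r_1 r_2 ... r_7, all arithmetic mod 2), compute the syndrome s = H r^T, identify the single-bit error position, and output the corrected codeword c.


s = (1, 1, 1)^T, error position = 7, corrected codeword c = 1100110

Compute s = H r^T mod 2 one row at a time:
  s_1 = 0 + 1 + 1 + 1 = 3 ≡ 1 (mod 2).
  s_2 = 1 + 0 + 1 + 1 = 3 ≡ 1 (mod 2).
  s_3 = 1 + 0 + 1 + 1 = 3 ≡ 1 (mod 2).
s = (1, 1, 1)^T — this equals column 7 of H (binary 111), so error is at position 7.
Correct: flip bit 7 of r = 1100111 to get c = 1100110.


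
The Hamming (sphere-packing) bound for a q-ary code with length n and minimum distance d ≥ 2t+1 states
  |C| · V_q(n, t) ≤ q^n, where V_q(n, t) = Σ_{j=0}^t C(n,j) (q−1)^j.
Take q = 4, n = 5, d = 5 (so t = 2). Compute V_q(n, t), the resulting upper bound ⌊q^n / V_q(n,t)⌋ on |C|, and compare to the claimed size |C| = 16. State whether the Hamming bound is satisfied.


V_q(n, t) = 106, q^n = 1024, Hamming bound = 9, |C| = 16 > bound (violated).

Step 1: Compute V_q(n, t) = Σ_{j=0}^2 C(n, j) (q−1)^j.
  j = 0: C(5,0)·(3)^0 = 1·1 = 1.
  j = 1: C(5,1)·(3)^1 = 5·3 = 15.
  j = 2: C(5,2)·(3)^2 = 10·9 = 90.
  V_q(n, t) = 1 + 15 + 90 = 106.
Step 2: q^n = 4^5 = 1024.
Step 3: Hamming bound ⌊q^n / V_q(n,t)⌋ = ⌊1024/106⌋ = 9.
Step 4: Compare |C| = 16 to 9: violated.
The claimed |C| lies above the Hamming bound, so no 4-ary code of length 5 with d ≥ 5 can have 16 codewords.


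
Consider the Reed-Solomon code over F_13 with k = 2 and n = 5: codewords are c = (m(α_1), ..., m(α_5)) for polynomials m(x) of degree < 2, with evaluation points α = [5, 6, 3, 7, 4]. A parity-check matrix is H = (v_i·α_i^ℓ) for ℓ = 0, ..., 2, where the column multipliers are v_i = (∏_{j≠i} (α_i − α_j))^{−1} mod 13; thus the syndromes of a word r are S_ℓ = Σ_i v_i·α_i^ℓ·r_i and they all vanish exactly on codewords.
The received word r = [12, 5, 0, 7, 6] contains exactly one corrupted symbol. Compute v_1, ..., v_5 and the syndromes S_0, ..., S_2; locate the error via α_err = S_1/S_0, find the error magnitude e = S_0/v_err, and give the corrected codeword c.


S = (2, 1, 7), error at position 4, error magnitude e = 9, c = [12, 5, 0, 11, 6].

Step 1: column multipliers v_i = (∏_{j≠i}(α_i − α_j))^{−1} mod 13.
  i = 1 (α = 5): (5−6)(5−3)(5−7)(5−4) = (−1)·2·(−2)·1 = 4 ≡ 4, so v_1 = 4^{−1} = 10 (mod 13).
  i = 2 (α = 6): (6−5)(6−3)(6−7)(6−4) = 1·3·(−1)·2 = −6 ≡ 7, so v_2 = 7^{−1} = 2 (mod 13).
  i = 3 (α = 3): (3−5)(3−6)(3−7)(3−4) = (−2)·(−3)·(−4)·(−1) = 24 ≡ 11, so v_3 = 11^{−1} = 6 (mod 13).
  i = 4 (α = 7): (7−5)(7−6)(7−3)(7−4) = 2·1·4·3 = 24 ≡ 11, so v_4 = 11^{−1} = 6 (mod 13).
  i = 5 (α = 4): (4−5)(4−6)(4−3)(4−7) = (−1)·(−2)·1·(−3) = −6 ≡ 7, so v_5 = 7^{−1} = 2 (mod 13).
  v = [10, 2, 6, 6, 2].
Step 2: syndromes of r = [12, 5, 0, 7, 6] (all sums mod 13).
  S_0 = Σ v_i r_i = 10·12 + 2·5 + 6·0 + 6·7 + 2·6 = 184 ≡ 2.
  S_1 = Σ v_i α_i r_i = 10·5·12 + 2·6·5 + 6·3·0 + 6·7·7 + 2·4·6 = 1002 ≡ 1.
  α_i^2 mod 13 = [12, 10, 9, 10, 3].
  S_2 = Σ v_i α_i^2 r_i = 10·12·12 + 2·10·5 + 6·9·0 + 6·10·7 + 2·3·6 = 1996 ≡ 7.
  S = (2, 1, 7) ≠ 0, so r is not a codeword (an error is present).
Step 3: locate the error. For a single error e at position i, S_ℓ = v_i·e·α_i^ℓ, so α_err = S_1/S_0.
  S_0^{−1} = 2^{−1} = 7 (mod 13), so α_err = 1·7 = 7 ≡ 7 = α_4. Error position i = 4.
  Consistency check: S_2/S_1 = 7·1 = 7 ≡ 7 = α_err ✓ (single-error assumption holds).
Step 4: error magnitude e = S_0/v_4 = S_0·∏_{j≠4}(α_4 − α_j) = 2·11 = 22 ≡ 9 (mod 13).
Step 5: correct position 4: c_4 = r_4 − e = 7 − 9 ≡ 11 (mod 13). Hence c = [12, 5, 0, 11, 6].
  Check: interpolating c through the α_i gives m(x) = 8 + 6·x (degree < 2) with m(α_i) = c_i for every i, so c is indeed a codeword.


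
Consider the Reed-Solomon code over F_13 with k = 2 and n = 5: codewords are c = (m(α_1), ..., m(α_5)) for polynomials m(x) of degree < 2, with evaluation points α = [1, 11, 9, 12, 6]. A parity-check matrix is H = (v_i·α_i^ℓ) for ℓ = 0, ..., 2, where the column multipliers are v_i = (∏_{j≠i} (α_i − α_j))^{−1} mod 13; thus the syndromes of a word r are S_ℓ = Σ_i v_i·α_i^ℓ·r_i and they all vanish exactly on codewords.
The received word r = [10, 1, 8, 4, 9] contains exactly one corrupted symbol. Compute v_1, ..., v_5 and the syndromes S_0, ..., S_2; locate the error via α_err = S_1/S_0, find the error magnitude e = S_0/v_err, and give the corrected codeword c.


S = (2, 12, 7), error at position 5, error magnitude e = 10, c = [10, 1, 8, 4, 12].

Step 1: column multipliers v_i = (∏_{j≠i}(α_i − α_j))^{−1} mod 13.
  i = 1 (α = 1): (1−11)(1−9)(1−12)(1−6) = (−10)·(−8)·(−11)·(−5) = 4400 ≡ 6, so v_1 = 6^{−1} = 11 (mod 13).
  i = 2 (α = 11): (11−1)(11−9)(11−12)(11−6) = 10·2·(−1)·5 = −100 ≡ 4, so v_2 = 4^{−1} = 10 (mod 13).
  i = 3 (α = 9): (9−1)(9−11)(9−12)(9−6) = 8·(−2)·(−3)·3 = 144 ≡ 1, so v_3 = 1^{−1} = 1 (mod 13).
  i = 4 (α = 12): (12−1)(12−11)(12−9)(12−6) = 11·1·3·6 = 198 ≡ 3, so v_4 = 3^{−1} = 9 (mod 13).
  i = 5 (α = 6): (6−1)(6−11)(6−9)(6−12) = 5·(−5)·(−3)·(−6) = −450 ≡ 5, so v_5 = 5^{−1} = 8 (mod 13).
  v = [11, 10, 1, 9, 8].
Step 2: syndromes of r = [10, 1, 8, 4, 9] (all sums mod 13).
  S_0 = Σ v_i r_i = 11·10 + 10·1 + 1·8 + 9·4 + 8·9 = 236 ≡ 2.
  S_1 = Σ v_i α_i r_i = 11·1·10 + 10·11·1 + 1·9·8 + 9·12·4 + 8·6·9 = 1156 ≡ 12.
  α_i^2 mod 13 = [1, 4, 3, 1, 10].
  S_2 = Σ v_i α_i^2 r_i = 11·1·10 + 10·4·1 + 1·3·8 + 9·1·4 + 8·10·9 = 930 ≡ 7.
  S = (2, 12, 7) ≠ 0, so r is not a codeword (an error is present).
Step 3: locate the error. For a single error e at position i, S_ℓ = v_i·e·α_i^ℓ, so α_err = S_1/S_0.
  S_0^{−1} = 2^{−1} = 7 (mod 13), so α_err = 12·7 = 84 ≡ 6 = α_5. Error position i = 5.
  Consistency check: S_2/S_1 = 7·12 = 84 ≡ 6 = α_err ✓ (single-error assumption holds).
Step 4: error magnitude e = S_0/v_5 = S_0·∏_{j≠5}(α_5 − α_j) = 2·5 = 10 ≡ 10 (mod 13).
Step 5: correct position 5: c_5 = r_5 − e = 9 − 10 ≡ 12 (mod 13). Hence c = [10, 1, 8, 4, 12].
  Check: interpolating c through the α_i gives m(x) = 7 + 3·x (degree < 2) with m(α_i) = c_i for every i, so c is indeed a codeword.


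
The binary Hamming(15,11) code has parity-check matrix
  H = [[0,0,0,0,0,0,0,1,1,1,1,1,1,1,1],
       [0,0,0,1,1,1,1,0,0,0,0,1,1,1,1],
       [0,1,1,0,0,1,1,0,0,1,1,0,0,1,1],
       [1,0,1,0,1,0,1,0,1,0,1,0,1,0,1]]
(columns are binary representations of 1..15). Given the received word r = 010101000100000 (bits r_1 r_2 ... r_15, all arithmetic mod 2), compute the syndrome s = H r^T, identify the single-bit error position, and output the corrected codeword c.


s = (1, 0, 1, 0)^T, error position = 10, corrected codeword c = 010101000000000

Compute s = H r^T mod 2 one row at a time:
  s_1 = 0 + 0 + 1 + 0 + 0 + 0 + 0 + 0 = 1 ≡ 1 (mod 2).
  s_2 = 1 + 0 + 1 + 0 + 0 + 0 + 0 + 0 = 2 ≡ 0 (mod 2).
  s_3 = 1 + 0 + 1 + 0 + 1 + 0 + 0 + 0 = 3 ≡ 1 (mod 2).
  s_4 = 0 + 0 + 0 + 0 + 0 + 0 + 0 + 0 = 0 ≡ 0 (mod 2).
s = (1, 0, 1, 0)^T — this equals column 10 of H (binary 1010), so error is at position 10.
Correct: flip bit 10 of r = 010101000100000 to get c = 010101000000000.


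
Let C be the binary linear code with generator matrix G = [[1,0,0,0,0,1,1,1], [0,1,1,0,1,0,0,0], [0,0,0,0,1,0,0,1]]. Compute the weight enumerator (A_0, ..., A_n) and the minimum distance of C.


Weight distribution: A_0 = 1, A_2 = 1, A_3 = 2, A_4 = 2, A_5 = 1, A_7 = 1. Minimum distance d = 2.

Enumerate all 2^3 = 8 messages m ∈ F_2^3.
For each, compute codeword c = mG in F_2^8, then tally its weight.
  m = 000 → c = 00000000, weight = 0.
  m = 100 → c = 10000111, weight = 4.
  m = 010 → c = 01101000, weight = 3.
  m = 110 → c = 11101111, weight = 7.
  m = 001 → c = 00001001, weight = 2.
  m = 101 → c = 10001110, weight = 4.
  m = 011 → c = 01100001, weight = 3.
  m = 111 → c = 11100110, weight = 5.
Tally weights:
  weight 0: 1 codewords.
  weight 2: 1 codewords.
  weight 3: 2 codewords.
  weight 4: 2 codewords.
  weight 5: 1 codewords.
  weight 7: 1 codewords.
Minimum distance d = smallest w > 0 with A_w > 0 = 2.
Sanity: Σ A_w = 8 = 2^3 = 8 ✓.


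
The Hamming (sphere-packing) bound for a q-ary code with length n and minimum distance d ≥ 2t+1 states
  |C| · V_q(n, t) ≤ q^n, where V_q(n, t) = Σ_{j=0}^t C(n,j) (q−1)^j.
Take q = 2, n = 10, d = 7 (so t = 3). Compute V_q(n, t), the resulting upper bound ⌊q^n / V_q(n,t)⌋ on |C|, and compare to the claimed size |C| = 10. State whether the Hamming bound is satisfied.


V_q(n, t) = 176, q^n = 1024, Hamming bound = 5, |C| = 10 > bound (violated).

Step 1: Compute V_q(n, t) = Σ_{j=0}^3 C(n, j) (q−1)^j.
  j = 0: C(10,0)·(1)^0 = 1·1 = 1.
  j = 1: C(10,1)·(1)^1 = 10·1 = 10.
  j = 2: C(10,2)·(1)^2 = 45·1 = 45.
  j = 3: C(10,3)·(1)^3 = 120·1 = 120.
  V_q(n, t) = 1 + 10 + 45 + 120 = 176.
Step 2: q^n = 2^10 = 1024.
Step 3: Hamming bound ⌊q^n / V_q(n,t)⌋ = ⌊1024/176⌋ = 5.
Step 4: Compare |C| = 10 to 5: violated.
The claimed |C| lies above the Hamming bound, so no 2-ary code of length 10 with d ≥ 7 can have 10 codewords.


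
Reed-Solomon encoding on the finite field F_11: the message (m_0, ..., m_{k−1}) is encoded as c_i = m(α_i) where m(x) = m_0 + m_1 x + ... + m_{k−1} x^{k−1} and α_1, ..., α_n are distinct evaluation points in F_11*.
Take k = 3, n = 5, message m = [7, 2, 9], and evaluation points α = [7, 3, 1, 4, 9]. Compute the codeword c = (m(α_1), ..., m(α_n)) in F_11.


c = [0, 6, 7, 5, 6]

Message polynomial: m(x) = 7 + 2·x + 9·x^2 (mod 11).
For each evaluation point α_i, compute m(α_i) mod 11:
  α_1 = 7: Horner steps 9 → 10 → 0, so m(7) = 0.
  α_2 = 3: Horner steps 9 → 7 → 6, so m(3) = 6.
  α_3 = 1: Horner steps 9 → 0 → 7, so m(1) = 7.
  α_4 = 4: Horner steps 9 → 5 → 5, so m(4) = 5.
  α_5 = 9: Horner steps 9 → 6 → 6, so m(9) = 6.
Codeword c = [0, 6, 7, 5, 6] ∈ F_11^5.


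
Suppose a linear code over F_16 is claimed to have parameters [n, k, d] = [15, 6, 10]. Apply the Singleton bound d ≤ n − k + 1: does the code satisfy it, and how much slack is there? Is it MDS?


Singleton RHS = n − k + 1 = 10, slack = 0, bound satisfied, MDS.

Singleton bound: d ≤ n − k + 1.
Here n = 15, k = 6, so n − k + 1 = 10.
Given d = 10, check d ≤ 10: YES.
Slack = (n − k + 1) − d = 0.
The code is MDS (slack = 0).
Description: the claimed parameters are [15, 6, 10]_16; such a code would be MDS (meets Singleton bound).


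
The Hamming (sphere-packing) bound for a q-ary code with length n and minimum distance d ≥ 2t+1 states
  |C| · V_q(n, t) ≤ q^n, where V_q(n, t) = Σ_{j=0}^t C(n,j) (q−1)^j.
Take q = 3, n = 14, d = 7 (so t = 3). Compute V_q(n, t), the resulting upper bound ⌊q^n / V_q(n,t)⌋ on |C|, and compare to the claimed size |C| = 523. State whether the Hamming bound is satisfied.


V_q(n, t) = 3305, q^n = 4782969, Hamming bound = 1447, |C| = 523 ≤ bound (satisfied).

Step 1: Compute V_q(n, t) = Σ_{j=0}^3 C(n, j) (q−1)^j.
  j = 0: C(14,0)·(2)^0 = 1·1 = 1.
  j = 1: C(14,1)·(2)^1 = 14·2 = 28.
  j = 2: C(14,2)·(2)^2 = 91·4 = 364.
  j = 3: C(14,3)·(2)^3 = 364·8 = 2912.
  V_q(n, t) = 1 + 28 + 364 + 2912 = 3305.
Step 2: q^n = 3^14 = 4782969.
Step 3: Hamming bound ⌊q^n / V_q(n,t)⌋ = ⌊4782969/3305⌋ = 1447.
Step 4: Compare |C| = 523 to 1447: satisfied.
The claimed |C| lies below the Hamming bound.


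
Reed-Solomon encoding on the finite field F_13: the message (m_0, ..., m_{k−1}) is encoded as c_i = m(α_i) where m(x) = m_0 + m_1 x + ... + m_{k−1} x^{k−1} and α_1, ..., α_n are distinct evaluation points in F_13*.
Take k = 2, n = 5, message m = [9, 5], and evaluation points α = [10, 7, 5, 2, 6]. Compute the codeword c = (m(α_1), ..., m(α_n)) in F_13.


c = [7, 5, 8, 6, 0]

Message polynomial: m(x) = 9 + 5·x (mod 13).
For each evaluation point α_i, compute m(α_i) mod 13:
  α_1 = 10: Horner steps 5 → 7, so m(10) = 7.
  α_2 = 7: Horner steps 5 → 5, so m(7) = 5.
  α_3 = 5: Horner steps 5 → 8, so m(5) = 8.
  α_4 = 2: Horner steps 5 → 6, so m(2) = 6.
  α_5 = 6: Horner steps 5 → 0, so m(6) = 0.
Codeword c = [7, 5, 8, 6, 0] ∈ F_13^5.


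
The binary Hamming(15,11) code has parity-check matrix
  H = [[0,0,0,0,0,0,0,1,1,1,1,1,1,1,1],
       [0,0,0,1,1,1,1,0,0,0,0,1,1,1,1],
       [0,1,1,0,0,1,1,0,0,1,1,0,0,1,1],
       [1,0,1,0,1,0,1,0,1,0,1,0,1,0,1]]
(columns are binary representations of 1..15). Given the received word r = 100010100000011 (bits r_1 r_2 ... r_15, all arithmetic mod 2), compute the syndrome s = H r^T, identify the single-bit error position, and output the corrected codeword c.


s = (0, 0, 1, 0)^T, error position = 2, corrected codeword c = 110010100000011

Compute s = H r^T mod 2 one row at a time:
  s_1 = 0 + 0 + 0 + 0 + 0 + 0 + 1 + 1 = 2 ≡ 0 (mod 2).
  s_2 = 0 + 1 + 0 + 1 + 0 + 0 + 1 + 1 = 4 ≡ 0 (mod 2).
  s_3 = 0 + 0 + 0 + 1 + 0 + 0 + 1 + 1 = 3 ≡ 1 (mod 2).
  s_4 = 1 + 0 + 1 + 1 + 0 + 0 + 0 + 1 = 4 ≡ 0 (mod 2).
s = (0, 0, 1, 0)^T — this equals column 2 of H (binary 0010), so error is at position 2.
Correct: flip bit 2 of r = 100010100000011 to get c = 110010100000011.


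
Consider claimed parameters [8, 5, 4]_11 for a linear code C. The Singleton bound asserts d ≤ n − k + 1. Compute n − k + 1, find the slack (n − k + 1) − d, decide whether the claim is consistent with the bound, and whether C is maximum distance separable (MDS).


Singleton RHS = n − k + 1 = 4, slack = 0, bound satisfied, MDS.

Singleton bound: d ≤ n − k + 1.
Here n = 8, k = 5, so n − k + 1 = 4.
Given d = 4, check d ≤ 4: YES.
Slack = (n − k + 1) − d = 0.
The code is MDS (slack = 0).
Description: the claimed parameters are [8, 5, 4]_11; such a code would be MDS (meets Singleton bound).


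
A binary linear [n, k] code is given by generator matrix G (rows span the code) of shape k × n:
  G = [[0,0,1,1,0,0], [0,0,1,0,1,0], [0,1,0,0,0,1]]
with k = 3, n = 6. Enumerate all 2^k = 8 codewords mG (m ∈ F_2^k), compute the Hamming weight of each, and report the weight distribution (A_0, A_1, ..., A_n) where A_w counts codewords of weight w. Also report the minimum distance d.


Weight distribution: A_0 = 1, A_2 = 4, A_4 = 3. Minimum distance d = 2.

Enumerate all 2^3 = 8 messages m ∈ F_2^3.
For each, compute codeword c = mG in F_2^6, then tally its weight.
  m = 000 → c = 000000, weight = 0.
  m = 100 → c = 001100, weight = 2.
  m = 010 → c = 001010, weight = 2.
  m = 110 → c = 000110, weight = 2.
  m = 001 → c = 010001, weight = 2.
  m = 101 → c = 011101, weight = 4.
  m = 011 → c = 011011, weight = 4.
  m = 111 → c = 010111, weight = 4.
Tally weights:
  weight 0: 1 codewords.
  weight 2: 4 codewords.
  weight 4: 3 codewords.
Minimum distance d = smallest w > 0 with A_w > 0 = 2.
Sanity: Σ A_w = 8 = 2^3 = 8 ✓.


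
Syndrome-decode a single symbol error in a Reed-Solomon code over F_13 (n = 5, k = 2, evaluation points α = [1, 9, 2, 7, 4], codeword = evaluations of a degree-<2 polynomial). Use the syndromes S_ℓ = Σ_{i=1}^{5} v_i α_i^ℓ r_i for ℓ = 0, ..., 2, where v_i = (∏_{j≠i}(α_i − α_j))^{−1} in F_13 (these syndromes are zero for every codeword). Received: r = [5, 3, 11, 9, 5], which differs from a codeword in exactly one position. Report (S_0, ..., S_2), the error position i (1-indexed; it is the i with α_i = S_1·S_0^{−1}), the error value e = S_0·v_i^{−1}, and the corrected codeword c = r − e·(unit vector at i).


S = (4, 4, 4), error at position 1, error magnitude e = 4, c = [1, 3, 11, 9, 5].

Step 1: column multipliers v_i = (∏_{j≠i}(α_i − α_j))^{−1} mod 13.
  i = 1 (α = 1): (1−9)(1−2)(1−7)(1−4) = (−8)·(−1)·(−6)·(−3) = 144 ≡ 1, so v_1 = 1^{−1} = 1 (mod 13).
  i = 2 (α = 9): (9−1)(9−2)(9−7)(9−4) = 8·7·2·5 = 560 ≡ 1, so v_2 = 1^{−1} = 1 (mod 13).
  i = 3 (α = 2): (2−1)(2−9)(2−7)(2−4) = 1·(−7)·(−5)·(−2) = −70 ≡ 8, so v_3 = 8^{−1} = 5 (mod 13).
  i = 4 (α = 7): (7−1)(7−9)(7−2)(7−4) = 6·(−2)·5·3 = −180 ≡ 2, so v_4 = 2^{−1} = 7 (mod 13).
  i = 5 (α = 4): (4−1)(4−9)(4−2)(4−7) = 3·(−5)·2·(−3) = 90 ≡ 12, so v_5 = 12^{−1} = 12 (mod 13).
  v = [1, 1, 5, 7, 12].
Step 2: syndromes of r = [5, 3, 11, 9, 5] (all sums mod 13).
  S_0 = Σ v_i r_i = 1·5 + 1·3 + 5·11 + 7·9 + 12·5 = 186 ≡ 4.
  S_1 = Σ v_i α_i r_i = 1·1·5 + 1·9·3 + 5·2·11 + 7·7·9 + 12·4·5 = 823 ≡ 4.
  α_i^2 mod 13 = [1, 3, 4, 10, 3].
  S_2 = Σ v_i α_i^2 r_i = 1·1·5 + 1·3·3 + 5·4·11 + 7·10·9 + 12·3·5 = 1044 ≡ 4.
  S = (4, 4, 4) ≠ 0, so r is not a codeword (an error is present).
Step 3: locate the error. For a single error e at position i, S_ℓ = v_i·e·α_i^ℓ, so α_err = S_1/S_0.
  S_0^{−1} = 4^{−1} = 10 (mod 13), so α_err = 4·10 = 40 ≡ 1 = α_1. Error position i = 1.
  Consistency check: S_2/S_1 = 4·10 = 40 ≡ 1 = α_err ✓ (single-error assumption holds).
Step 4: error magnitude e = S_0/v_1 = S_0·∏_{j≠1}(α_1 − α_j) = 4·1 = 4 ≡ 4 (mod 13).
Step 5: correct position 1: c_1 = r_1 − e = 5 − 4 ≡ 1 (mod 13). Hence c = [1, 3, 11, 9, 5].
  Check: interpolating c through the α_i gives m(x) = 4 + 10·x (degree < 2) with m(α_i) = c_i for every i, so c is indeed a codeword.


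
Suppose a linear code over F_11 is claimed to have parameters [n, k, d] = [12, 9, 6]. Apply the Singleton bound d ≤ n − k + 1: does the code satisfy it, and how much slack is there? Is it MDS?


Singleton RHS = n − k + 1 = 4, slack = -2, bound violated (no such code; not MDS).

Singleton bound: d ≤ n − k + 1.
Here n = 12, k = 9, so n − k + 1 = 4.
Given d = 6, check d ≤ 4: NO.
Slack = (n − k + 1) − d = -2.
The slack is negative: d = 6 exceeds n − k + 1 = 4 by 2, so the Singleton bound is violated and no linear [12, 9, 6]_11 code can exist. In particular it is not MDS (MDS requires d = n − k + 1 exactly).
Description: the claimed parameters are [12, 9, 6]_11; such a code would be impossible (violates the Singleton bound).


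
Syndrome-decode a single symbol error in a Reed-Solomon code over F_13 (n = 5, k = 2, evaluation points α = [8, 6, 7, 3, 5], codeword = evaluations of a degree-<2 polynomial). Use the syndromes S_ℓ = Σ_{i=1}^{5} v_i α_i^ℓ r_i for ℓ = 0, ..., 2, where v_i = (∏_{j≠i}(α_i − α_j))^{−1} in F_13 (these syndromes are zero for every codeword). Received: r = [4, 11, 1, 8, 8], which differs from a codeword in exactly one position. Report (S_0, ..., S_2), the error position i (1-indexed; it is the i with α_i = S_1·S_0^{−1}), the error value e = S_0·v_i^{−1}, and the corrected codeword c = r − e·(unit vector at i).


S = (2, 6, 5), error at position 4, error magnitude e = 6, c = [4, 11, 1, 2, 8].

Step 1: column multipliers v_i = (∏_{j≠i}(α_i − α_j))^{−1} mod 13.
  i = 1 (α = 8): (8−6)(8−7)(8−3)(8−5) = 2·1·5·3 = 30 ≡ 4, so v_1 = 4^{−1} = 10 (mod 13).
  i = 2 (α = 6): (6−8)(6−7)(6−3)(6−5) = (−2)·(−1)·3·1 = 6 ≡ 6, so v_2 = 6^{−1} = 11 (mod 13).
  i = 3 (α = 7): (7−8)(7−6)(7−3)(7−5) = (−1)·1·4·2 = −8 ≡ 5, so v_3 = 5^{−1} = 8 (mod 13).
  i = 4 (α = 3): (3−8)(3−6)(3−7)(3−5) = (−5)·(−3)·(−4)·(−2) = 120 ≡ 3, so v_4 = 3^{−1} = 9 (mod 13).
  i = 5 (α = 5): (5−8)(5−6)(5−7)(5−3) = (−3)·(−1)·(−2)·2 = −12 ≡ 1, so v_5 = 1^{−1} = 1 (mod 13).
  v = [10, 11, 8, 9, 1].
Step 2: syndromes of r = [4, 11, 1, 8, 8] (all sums mod 13).
  S_0 = Σ v_i r_i = 10·4 + 11·11 + 8·1 + 9·8 + 1·8 = 249 ≡ 2.
  S_1 = Σ v_i α_i r_i = 10·8·4 + 11·6·11 + 8·7·1 + 9·3·8 + 1·5·8 = 1358 ≡ 6.
  α_i^2 mod 13 = [12, 10, 10, 9, 12].
  S_2 = Σ v_i α_i^2 r_i = 10·12·4 + 11·10·11 + 8·10·1 + 9·9·8 + 1·12·8 = 2514 ≡ 5.
  S = (2, 6, 5) ≠ 0, so r is not a codeword (an error is present).
Step 3: locate the error. For a single error e at position i, S_ℓ = v_i·e·α_i^ℓ, so α_err = S_1/S_0.
  S_0^{−1} = 2^{−1} = 7 (mod 13), so α_err = 6·7 = 42 ≡ 3 = α_4. Error position i = 4.
  Consistency check: S_2/S_1 = 5·11 = 55 ≡ 3 = α_err ✓ (single-error assumption holds).
Step 4: error magnitude e = S_0/v_4 = S_0·∏_{j≠4}(α_4 − α_j) = 2·3 = 6 ≡ 6 (mod 13).
Step 5: correct position 4: c_4 = r_4 − e = 8 − 6 ≡ 2 (mod 13). Hence c = [4, 11, 1, 2, 8].
  Check: interpolating c through the α_i gives m(x) = 6 + 3·x (degree < 2) with m(α_i) = c_i for every i, so c is indeed a codeword.


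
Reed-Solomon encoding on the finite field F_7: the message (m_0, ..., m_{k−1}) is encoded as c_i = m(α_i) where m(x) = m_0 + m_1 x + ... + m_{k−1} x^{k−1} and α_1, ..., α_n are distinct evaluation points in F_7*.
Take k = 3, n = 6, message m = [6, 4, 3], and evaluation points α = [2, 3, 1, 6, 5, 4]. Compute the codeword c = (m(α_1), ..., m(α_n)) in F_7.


c = [5, 3, 6, 5, 3, 0]

Message polynomial: m(x) = 6 + 4·x + 3·x^2 (mod 7).
For each evaluation point α_i, compute m(α_i) mod 7:
  α_1 = 2: Horner steps 3 → 3 → 5, so m(2) = 5.
  α_2 = 3: Horner steps 3 → 6 → 3, so m(3) = 3.
  α_3 = 1: Horner steps 3 → 0 → 6, so m(1) = 6.
  α_4 = 6: Horner steps 3 → 1 → 5, so m(6) = 5.
  α_5 = 5: Horner steps 3 → 5 → 3, so m(5) = 3.
  α_6 = 4: Horner steps 3 → 2 → 0, so m(4) = 0.
Codeword c = [5, 3, 6, 5, 3, 0] ∈ F_7^6.


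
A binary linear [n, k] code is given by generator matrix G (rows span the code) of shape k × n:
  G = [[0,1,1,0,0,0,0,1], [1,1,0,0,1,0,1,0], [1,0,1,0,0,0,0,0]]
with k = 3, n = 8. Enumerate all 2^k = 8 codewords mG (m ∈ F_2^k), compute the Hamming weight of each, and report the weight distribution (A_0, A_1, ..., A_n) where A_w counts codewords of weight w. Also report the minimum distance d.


Weight distribution: A_0 = 1, A_2 = 1, A_3 = 3, A_4 = 2, A_5 = 1. Minimum distance d = 2.

Enumerate all 2^3 = 8 messages m ∈ F_2^3.
For each, compute codeword c = mG in F_2^8, then tally its weight.
  m = 000 → c = 00000000, weight = 0.
  m = 100 → c = 01100001, weight = 3.
  m = 010 → c = 11001010, weight = 4.
  m = 110 → c = 10101011, weight = 5.
  m = 001 → c = 10100000, weight = 2.
  m = 101 → c = 11000001, weight = 3.
  m = 011 → c = 01101010, weight = 4.
  m = 111 → c = 00001011, weight = 3.
Tally weights:
  weight 0: 1 codewords.
  weight 2: 1 codewords.
  weight 3: 3 codewords.
  weight 4: 2 codewords.
  weight 5: 1 codewords.
Minimum distance d = smallest w > 0 with A_w > 0 = 2.
Sanity: Σ A_w = 8 = 2^3 = 8 ✓.


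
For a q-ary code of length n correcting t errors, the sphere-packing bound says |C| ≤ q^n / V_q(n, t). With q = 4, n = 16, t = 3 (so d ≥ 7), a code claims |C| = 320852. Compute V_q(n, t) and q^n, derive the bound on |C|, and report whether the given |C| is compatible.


V_q(n, t) = 16249, q^n = 4294967296, Hamming bound = 264321, |C| = 320852 > bound (violated).

Step 1: Compute V_q(n, t) = Σ_{j=0}^3 C(n, j) (q−1)^j.
  j = 0: C(16,0)·(3)^0 = 1·1 = 1.
  j = 1: C(16,1)·(3)^1 = 16·3 = 48.
  j = 2: C(16,2)·(3)^2 = 120·9 = 1080.
  j = 3: C(16,3)·(3)^3 = 560·27 = 15120.
  V_q(n, t) = 1 + 48 + 1080 + 15120 = 16249.
Step 2: q^n = 4^16 = 4294967296.
Step 3: Hamming bound ⌊q^n / V_q(n,t)⌋ = ⌊4294967296/16249⌋ = 264321.
Step 4: Compare |C| = 320852 to 264321: violated.
The claimed |C| lies above the Hamming bound, so no 4-ary code of length 16 with d ≥ 7 can have 320852 codewords.


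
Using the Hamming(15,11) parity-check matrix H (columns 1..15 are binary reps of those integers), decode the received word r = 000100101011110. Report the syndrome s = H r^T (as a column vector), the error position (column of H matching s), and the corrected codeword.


s = (1, 1, 1, 0)^T, error position = 14, corrected codeword c = 000100101011100

Compute s = H r^T mod 2 one row at a time:
  s_1 = 0 + 1 + 0 + 1 + 1 + 1 + 1 + 0 = 5 ≡ 1 (mod 2).
  s_2 = 1 + 0 + 0 + 1 + 1 + 1 + 1 + 0 = 5 ≡ 1 (mod 2).
  s_3 = 0 + 0 + 0 + 1 + 0 + 1 + 1 + 0 = 3 ≡ 1 (mod 2).
  s_4 = 0 + 0 + 0 + 1 + 1 + 1 + 1 + 0 = 4 ≡ 0 (mod 2).
s = (1, 1, 1, 0)^T — this equals column 14 of H (binary 1110), so error is at position 14.
Correct: flip bit 14 of r = 000100101011110 to get c = 000100101011100.


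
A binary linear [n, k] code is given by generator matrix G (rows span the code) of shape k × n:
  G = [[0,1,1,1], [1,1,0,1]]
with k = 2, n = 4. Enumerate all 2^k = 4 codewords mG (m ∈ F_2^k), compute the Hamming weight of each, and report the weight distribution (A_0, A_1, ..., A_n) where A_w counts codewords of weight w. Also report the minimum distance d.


Weight distribution: A_0 = 1, A_2 = 1, A_3 = 2. Minimum distance d = 2.

Enumerate all 2^2 = 4 messages m ∈ F_2^2.
For each, compute codeword c = mG in F_2^4, then tally its weight.
  m = 00 → c = 0000, weight = 0.
  m = 10 → c = 0111, weight = 3.
  m = 01 → c = 1101, weight = 3.
  m = 11 → c = 1010, weight = 2.
Tally weights:
  weight 0: 1 codewords.
  weight 2: 1 codewords.
  weight 3: 2 codewords.
Minimum distance d = smallest w > 0 with A_w > 0 = 2.
Sanity: Σ A_w = 4 = 2^2 = 4 ✓.


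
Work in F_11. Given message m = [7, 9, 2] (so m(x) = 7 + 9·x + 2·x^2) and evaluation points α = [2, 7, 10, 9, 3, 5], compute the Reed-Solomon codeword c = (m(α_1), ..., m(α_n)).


c = [0, 3, 0, 8, 8, 3]

Message polynomial: m(x) = 7 + 9·x + 2·x^2 (mod 11).
For each evaluation point α_i, compute m(α_i) mod 11:
  α_1 = 2: Horner steps 2 → 2 → 0, so m(2) = 0.
  α_2 = 7: Horner steps 2 → 1 → 3, so m(7) = 3.
  α_3 = 10: Horner steps 2 → 7 → 0, so m(10) = 0.
  α_4 = 9: Horner steps 2 → 5 → 8, so m(9) = 8.
  α_5 = 3: Horner steps 2 → 4 → 8, so m(3) = 8.
  α_6 = 5: Horner steps 2 → 8 → 3, so m(5) = 3.
Codeword c = [0, 3, 0, 8, 8, 3] ∈ F_11^6.


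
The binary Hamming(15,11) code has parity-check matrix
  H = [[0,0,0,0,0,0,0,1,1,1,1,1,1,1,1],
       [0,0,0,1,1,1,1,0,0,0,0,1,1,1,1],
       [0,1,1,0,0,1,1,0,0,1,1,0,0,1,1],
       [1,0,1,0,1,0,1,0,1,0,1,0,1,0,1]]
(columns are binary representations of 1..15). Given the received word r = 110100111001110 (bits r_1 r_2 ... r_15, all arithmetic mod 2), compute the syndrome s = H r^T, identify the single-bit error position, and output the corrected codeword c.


s = (1, 1, 1, 0)^T, error position = 14, corrected codeword c = 110100111001100

Compute s = H r^T mod 2 one row at a time:
  s_1 = 1 + 1 + 0 + 0 + 1 + 1 + 1 + 0 = 5 ≡ 1 (mod 2).
  s_2 = 1 + 0 + 0 + 1 + 1 + 1 + 1 + 0 = 5 ≡ 1 (mod 2).
  s_3 = 1 + 0 + 0 + 1 + 0 + 0 + 1 + 0 = 3 ≡ 1 (mod 2).
  s_4 = 1 + 0 + 0 + 1 + 1 + 0 + 1 + 0 = 4 ≡ 0 (mod 2).
s = (1, 1, 1, 0)^T — this equals column 14 of H (binary 1110), so error is at position 14.
Correct: flip bit 14 of r = 110100111001110 to get c = 110100111001100.


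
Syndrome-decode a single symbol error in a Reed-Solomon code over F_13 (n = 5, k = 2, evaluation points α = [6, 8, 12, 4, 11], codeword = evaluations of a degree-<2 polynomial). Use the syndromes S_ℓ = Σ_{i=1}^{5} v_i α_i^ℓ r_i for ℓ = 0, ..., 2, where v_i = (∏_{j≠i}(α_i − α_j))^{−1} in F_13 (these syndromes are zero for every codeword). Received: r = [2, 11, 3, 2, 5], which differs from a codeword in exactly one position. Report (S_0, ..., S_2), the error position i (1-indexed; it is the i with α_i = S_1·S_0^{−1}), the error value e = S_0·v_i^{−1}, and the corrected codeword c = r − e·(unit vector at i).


S = (8, 6, 11), error at position 4, error magnitude e = 9, c = [2, 11, 3, 6, 5].

Step 1: column multipliers v_i = (∏_{j≠i}(α_i − α_j))^{−1} mod 13.
  i = 1 (α = 6): (6−8)(6−12)(6−4)(6−11) = (−2)·(−6)·2·(−5) = −120 ≡ 10, so v_1 = 10^{−1} = 4 (mod 13).
  i = 2 (α = 8): (8−6)(8−12)(8−4)(8−11) = 2·(−4)·4·(−3) = 96 ≡ 5, so v_2 = 5^{−1} = 8 (mod 13).
  i = 3 (α = 12): (12−6)(12−8)(12−4)(12−11) = 6·4·8·1 = 192 ≡ 10, so v_3 = 10^{−1} = 4 (mod 13).
  i = 4 (α = 4): (4−6)(4−8)(4−12)(4−11) = (−2)·(−4)·(−8)·(−7) = 448 ≡ 6, so v_4 = 6^{−1} = 11 (mod 13).
  i = 5 (α = 11): (11−6)(11−8)(11−12)(11−4) = 5·3·(−1)·7 = −105 ≡ 12, so v_5 = 12^{−1} = 12 (mod 13).
  v = [4, 8, 4, 11, 12].
Step 2: syndromes of r = [2, 11, 3, 2, 5] (all sums mod 13).
  S_0 = Σ v_i r_i = 4·2 + 8·11 + 4·3 + 11·2 + 12·5 = 190 ≡ 8.
  S_1 = Σ v_i α_i r_i = 4·6·2 + 8·8·11 + 4·12·3 + 11·4·2 + 12·11·5 = 1644 ≡ 6.
  α_i^2 mod 13 = [10, 12, 1, 3, 4].
  S_2 = Σ v_i α_i^2 r_i = 4·10·2 + 8·12·11 + 4·1·3 + 11·3·2 + 12·4·5 = 1454 ≡ 11.
  S = (8, 6, 11) ≠ 0, so r is not a codeword (an error is present).
Step 3: locate the error. For a single error e at position i, S_ℓ = v_i·e·α_i^ℓ, so α_err = S_1/S_0.
  S_0^{−1} = 8^{−1} = 5 (mod 13), so α_err = 6·5 = 30 ≡ 4 = α_4. Error position i = 4.
  Consistency check: S_2/S_1 = 11·11 = 121 ≡ 4 = α_err ✓ (single-error assumption holds).
Step 4: error magnitude e = S_0/v_4 = S_0·∏_{j≠4}(α_4 − α_j) = 8·6 = 48 ≡ 9 (mod 13).
Step 5: correct position 4: c_4 = r_4 − e = 2 − 9 ≡ 6 (mod 13). Hence c = [2, 11, 3, 6, 5].
  Check: interpolating c through the α_i gives m(x) = 1 + 11·x (degree < 2) with m(α_i) = c_i for every i, so c is indeed a codeword.


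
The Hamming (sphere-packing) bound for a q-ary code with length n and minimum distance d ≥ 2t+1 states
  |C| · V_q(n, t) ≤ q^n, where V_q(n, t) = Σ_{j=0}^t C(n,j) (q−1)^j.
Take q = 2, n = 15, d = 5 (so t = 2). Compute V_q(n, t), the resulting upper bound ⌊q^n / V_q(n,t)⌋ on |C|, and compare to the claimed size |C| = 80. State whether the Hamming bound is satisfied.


V_q(n, t) = 121, q^n = 32768, Hamming bound = 270, |C| = 80 ≤ bound (satisfied).

Step 1: Compute V_q(n, t) = Σ_{j=0}^2 C(n, j) (q−1)^j.
  j = 0: C(15,0)·(1)^0 = 1·1 = 1.
  j = 1: C(15,1)·(1)^1 = 15·1 = 15.
  j = 2: C(15,2)·(1)^2 = 105·1 = 105.
  V_q(n, t) = 1 + 15 + 105 = 121.
Step 2: q^n = 2^15 = 32768.
Step 3: Hamming bound ⌊q^n / V_q(n,t)⌋ = ⌊32768/121⌋ = 270.
Step 4: Compare |C| = 80 to 270: satisfied.
The claimed |C| lies below the Hamming bound.


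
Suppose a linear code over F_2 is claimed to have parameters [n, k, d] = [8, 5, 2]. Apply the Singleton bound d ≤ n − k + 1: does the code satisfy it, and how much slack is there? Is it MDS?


Singleton RHS = n − k + 1 = 4, slack = 2, bound satisfied, not MDS.

Singleton bound: d ≤ n − k + 1.
Here n = 8, k = 5, so n − k + 1 = 4.
Given d = 2, check d ≤ 4: YES.
Slack = (n − k + 1) − d = 2.
The code is NOT MDS (slack = 2 > 0).
Description: the claimed parameters are [8, 5, 2]_2; such a code would be non-MDS.


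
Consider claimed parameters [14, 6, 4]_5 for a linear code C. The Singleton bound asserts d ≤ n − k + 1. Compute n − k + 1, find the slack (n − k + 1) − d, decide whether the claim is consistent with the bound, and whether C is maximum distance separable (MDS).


Singleton RHS = n − k + 1 = 9, slack = 5, bound satisfied, not MDS.

Singleton bound: d ≤ n − k + 1.
Here n = 14, k = 6, so n − k + 1 = 9.
Given d = 4, check d ≤ 9: YES.
Slack = (n − k + 1) − d = 5.
The code is NOT MDS (slack = 5 > 0).
Description: the claimed parameters are [14, 6, 4]_5; such a code would be non-MDS.


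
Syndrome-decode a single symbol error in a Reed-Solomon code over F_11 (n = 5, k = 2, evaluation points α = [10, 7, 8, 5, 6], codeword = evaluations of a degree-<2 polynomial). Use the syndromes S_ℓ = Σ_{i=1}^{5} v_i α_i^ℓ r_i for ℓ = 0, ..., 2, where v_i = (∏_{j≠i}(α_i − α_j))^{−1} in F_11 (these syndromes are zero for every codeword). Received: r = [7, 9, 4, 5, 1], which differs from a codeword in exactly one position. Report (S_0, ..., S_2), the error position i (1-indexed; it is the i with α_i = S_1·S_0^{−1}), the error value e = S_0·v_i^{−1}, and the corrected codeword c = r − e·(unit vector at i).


S = (2, 3, 10), error at position 2, error magnitude e = 1, c = [7, 8, 4, 5, 1].

Step 1: column multipliers v_i = (∏_{j≠i}(α_i − α_j))^{−1} mod 11.
  i = 1 (α = 10): (10−7)(10−8)(10−5)(10−6) = 3·2·5·4 = 120 ≡ 10, so v_1 = 10^{−1} = 10 (mod 11).
  i = 2 (α = 7): (7−10)(7−8)(7−5)(7−6) = (−3)·(−1)·2·1 = 6 ≡ 6, so v_2 = 6^{−1} = 2 (mod 11).
  i = 3 (α = 8): (8−10)(8−7)(8−5)(8−6) = (−2)·1·3·2 = −12 ≡ 10, so v_3 = 10^{−1} = 10 (mod 11).
  i = 4 (α = 5): (5−10)(5−7)(5−8)(5−6) = (−5)·(−2)·(−3)·(−1) = 30 ≡ 8, so v_4 = 8^{−1} = 7 (mod 11).
  i = 5 (α = 6): (6−10)(6−7)(6−8)(6−5) = (−4)·(−1)·(−2)·1 = −8 ≡ 3, so v_5 = 3^{−1} = 4 (mod 11).
  v = [10, 2, 10, 7, 4].
Step 2: syndromes of r = [7, 9, 4, 5, 1] (all sums mod 11).
  S_0 = Σ v_i r_i = 10·7 + 2·9 + 10·4 + 7·5 + 4·1 = 167 ≡ 2.
  S_1 = Σ v_i α_i r_i = 10·10·7 + 2·7·9 + 10·8·4 + 7·5·5 + 4·6·1 = 1345 ≡ 3.
  α_i^2 mod 11 = [1, 5, 9, 3, 3].
  S_2 = Σ v_i α_i^2 r_i = 10·1·7 + 2·5·9 + 10·9·4 + 7·3·5 + 4·3·1 = 637 ≡ 10.
  S = (2, 3, 10) ≠ 0, so r is not a codeword (an error is present).
Step 3: locate the error. For a single error e at position i, S_ℓ = v_i·e·α_i^ℓ, so α_err = S_1/S_0.
  S_0^{−1} = 2^{−1} = 6 (mod 11), so α_err = 3·6 = 18 ≡ 7 = α_2. Error position i = 2.
  Consistency check: S_2/S_1 = 10·4 = 40 ≡ 7 = α_err ✓ (single-error assumption holds).
Step 4: error magnitude e = S_0/v_2 = S_0·∏_{j≠2}(α_2 − α_j) = 2·6 = 12 ≡ 1 (mod 11).
Step 5: correct position 2: c_2 = r_2 − e = 9 − 1 ≡ 8 (mod 11). Hence c = [7, 8, 4, 5, 1].
  Check: interpolating c through the α_i gives m(x) = 3 + 7·x (degree < 2) with m(α_i) = c_i for every i, so c is indeed a codeword.


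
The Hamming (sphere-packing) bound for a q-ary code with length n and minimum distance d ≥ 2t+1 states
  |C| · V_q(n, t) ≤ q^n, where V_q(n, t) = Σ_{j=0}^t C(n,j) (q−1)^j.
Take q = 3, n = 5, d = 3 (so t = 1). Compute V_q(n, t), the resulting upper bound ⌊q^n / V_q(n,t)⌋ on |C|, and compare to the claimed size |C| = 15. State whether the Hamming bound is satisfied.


V_q(n, t) = 11, q^n = 243, Hamming bound = 22, |C| = 15 ≤ bound (satisfied).

Step 1: Compute V_q(n, t) = Σ_{j=0}^1 C(n, j) (q−1)^j.
  j = 0: C(5,0)·(2)^0 = 1·1 = 1.
  j = 1: C(5,1)·(2)^1 = 5·2 = 10.
  V_q(n, t) = 1 + 10 = 11.
Step 2: q^n = 3^5 = 243.
Step 3: Hamming bound ⌊q^n / V_q(n,t)⌋ = ⌊243/11⌋ = 22.
Step 4: Compare |C| = 15 to 22: satisfied.
The claimed |C| lies below the Hamming bound.


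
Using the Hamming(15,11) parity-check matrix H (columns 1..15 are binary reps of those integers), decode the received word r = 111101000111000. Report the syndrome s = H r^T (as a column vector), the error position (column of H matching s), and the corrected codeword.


s = (1, 1, 1, 1)^T, error position = 15, corrected codeword c = 111101000111001

Compute s = H r^T mod 2 one row at a time:
  s_1 = 0 + 0 + 1 + 1 + 1 + 0 + 0 + 0 = 3 ≡ 1 (mod 2).
  s_2 = 1 + 0 + 1 + 0 + 1 + 0 + 0 + 0 = 3 ≡ 1 (mod 2).
  s_3 = 1 + 1 + 1 + 0 + 1 + 1 + 0 + 0 = 5 ≡ 1 (mod 2).
  s_4 = 1 + 1 + 0 + 0 + 0 + 1 + 0 + 0 = 3 ≡ 1 (mod 2).
s = (1, 1, 1, 1)^T — this equals column 15 of H (binary 1111), so error is at position 15.
Correct: flip bit 15 of r = 111101000111000 to get c = 111101000111001.


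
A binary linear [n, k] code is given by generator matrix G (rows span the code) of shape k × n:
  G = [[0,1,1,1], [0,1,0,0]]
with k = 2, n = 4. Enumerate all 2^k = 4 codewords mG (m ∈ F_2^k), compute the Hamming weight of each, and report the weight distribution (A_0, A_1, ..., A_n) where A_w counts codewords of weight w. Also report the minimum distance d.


Weight distribution: A_0 = 1, A_1 = 1, A_2 = 1, A_3 = 1. Minimum distance d = 1.

Enumerate all 2^2 = 4 messages m ∈ F_2^2.
For each, compute codeword c = mG in F_2^4, then tally its weight.
  m = 00 → c = 0000, weight = 0.
  m = 10 → c = 0111, weight = 3.
  m = 01 → c = 0100, weight = 1.
  m = 11 → c = 0011, weight = 2.
Tally weights:
  weight 0: 1 codewords.
  weight 1: 1 codewords.
  weight 2: 1 codewords.
  weight 3: 1 codewords.
Minimum distance d = smallest w > 0 with A_w > 0 = 1.
Sanity: Σ A_w = 4 = 2^2 = 4 ✓.


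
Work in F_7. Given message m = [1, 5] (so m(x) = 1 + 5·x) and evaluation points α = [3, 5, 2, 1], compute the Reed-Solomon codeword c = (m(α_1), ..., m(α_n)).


c = [2, 5, 4, 6]

Message polynomial: m(x) = 1 + 5·x (mod 7).
For each evaluation point α_i, compute m(α_i) mod 7:
  α_1 = 3: Horner steps 5 → 2, so m(3) = 2.
  α_2 = 5: Horner steps 5 → 5, so m(5) = 5.
  α_3 = 2: Horner steps 5 → 4, so m(2) = 4.
  α_4 = 1: Horner steps 5 → 6, so m(1) = 6.
Codeword c = [2, 5, 4, 6] ∈ F_7^4.


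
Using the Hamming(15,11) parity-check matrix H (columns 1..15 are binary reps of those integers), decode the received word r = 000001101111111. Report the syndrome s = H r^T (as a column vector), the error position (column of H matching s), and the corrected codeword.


s = (1, 0, 0, 1)^T, error position = 9, corrected codeword c = 000001100111111

Compute s = H r^T mod 2 one row at a time:
  s_1 = 0 + 1 + 1 + 1 + 1 + 1 + 1 + 1 = 7 ≡ 1 (mod 2).
  s_2 = 0 + 0 + 1 + 1 + 1 + 1 + 1 + 1 = 6 ≡ 0 (mod 2).
  s_3 = 0 + 0 + 1 + 1 + 1 + 1 + 1 + 1 = 6 ≡ 0 (mod 2).
  s_4 = 0 + 0 + 0 + 1 + 1 + 1 + 1 + 1 = 5 ≡ 1 (mod 2).
s = (1, 0, 0, 1)^T — this equals column 9 of H (binary 1001), so error is at position 9.
Correct: flip bit 9 of r = 000001101111111 to get c = 000001100111111.


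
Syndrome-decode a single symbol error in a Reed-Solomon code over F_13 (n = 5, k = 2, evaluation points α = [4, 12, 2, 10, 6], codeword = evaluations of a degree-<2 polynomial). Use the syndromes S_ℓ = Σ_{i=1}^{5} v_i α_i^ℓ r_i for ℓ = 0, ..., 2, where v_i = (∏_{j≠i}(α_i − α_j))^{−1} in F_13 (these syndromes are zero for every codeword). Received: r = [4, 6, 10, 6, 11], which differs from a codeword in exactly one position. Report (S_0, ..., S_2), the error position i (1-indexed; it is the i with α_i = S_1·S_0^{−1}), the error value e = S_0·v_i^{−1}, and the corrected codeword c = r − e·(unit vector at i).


S = (12, 3, 4), error at position 4, error magnitude e = 7, c = [4, 6, 10, 12, 11].

Step 1: column multipliers v_i = (∏_{j≠i}(α_i − α_j))^{−1} mod 13.
  i = 1 (α = 4): (4−12)(4−2)(4−10)(4−6) = (−8)·2·(−6)·(−2) = −192 ≡ 3, so v_1 = 3^{−1} = 9 (mod 13).
  i = 2 (α = 12): (12−4)(12−2)(12−10)(12−6) = 8·10·2·6 = 960 ≡ 11, so v_2 = 11^{−1} = 6 (mod 13).
  i = 3 (α = 2): (2−4)(2−12)(2−10)(2−6) = (−2)·(−10)·(−8)·(−4) = 640 ≡ 3, so v_3 = 3^{−1} = 9 (mod 13).
  i = 4 (α = 10): (10−4)(10−12)(10−2)(10−6) = 6·(−2)·8·4 = −384 ≡ 6, so v_4 = 6^{−1} = 11 (mod 13).
  i = 5 (α = 6): (6−4)(6−12)(6−2)(6−10) = 2·(−6)·4·(−4) = 192 ≡ 10, so v_5 = 10^{−1} = 4 (mod 13).
  v = [9, 6, 9, 11, 4].
Step 2: syndromes of r = [4, 6, 10, 6, 11] (all sums mod 13).
  S_0 = Σ v_i r_i = 9·4 + 6·6 + 9·10 + 11·6 + 4·11 = 272 ≡ 12.
  S_1 = Σ v_i α_i r_i = 9·4·4 + 6·12·6 + 9·2·10 + 11·10·6 + 4·6·11 = 1680 ≡ 3.
  α_i^2 mod 13 = [3, 1, 4, 9, 10].
  S_2 = Σ v_i α_i^2 r_i = 9·3·4 + 6·1·6 + 9·4·10 + 11·9·6 + 4·10·11 = 1538 ≡ 4.
  S = (12, 3, 4) ≠ 0, so r is not a codeword (an error is present).
Step 3: locate the error. For a single error e at position i, S_ℓ = v_i·e·α_i^ℓ, so α_err = S_1/S_0.
  S_0^{−1} = 12^{−1} = 12 (mod 13), so α_err = 3·12 = 36 ≡ 10 = α_4. Error position i = 4.
  Consistency check: S_2/S_1 = 4·9 = 36 ≡ 10 = α_err ✓ (single-error assumption holds).
Step 4: error magnitude e = S_0/v_4 = S_0·∏_{j≠4}(α_4 − α_j) = 12·6 = 72 ≡ 7 (mod 13).
Step 5: correct position 4: c_4 = r_4 − e = 6 − 7 ≡ 12 (mod 13). Hence c = [4, 6, 10, 12, 11].
  Check: interpolating c through the α_i gives m(x) = 3 + 10·x (degree < 2) with m(α_i) = c_i for every i, so c is indeed a codeword.
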